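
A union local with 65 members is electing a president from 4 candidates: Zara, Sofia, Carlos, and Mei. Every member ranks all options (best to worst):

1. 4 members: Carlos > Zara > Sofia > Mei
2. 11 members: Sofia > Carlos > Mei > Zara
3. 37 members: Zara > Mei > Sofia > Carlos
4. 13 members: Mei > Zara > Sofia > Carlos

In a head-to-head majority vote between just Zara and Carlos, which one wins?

Voters preferring Zara to Carlos: 50; preferring Carlos to Zara: 15.
Zara wins the head-to-head.

Zara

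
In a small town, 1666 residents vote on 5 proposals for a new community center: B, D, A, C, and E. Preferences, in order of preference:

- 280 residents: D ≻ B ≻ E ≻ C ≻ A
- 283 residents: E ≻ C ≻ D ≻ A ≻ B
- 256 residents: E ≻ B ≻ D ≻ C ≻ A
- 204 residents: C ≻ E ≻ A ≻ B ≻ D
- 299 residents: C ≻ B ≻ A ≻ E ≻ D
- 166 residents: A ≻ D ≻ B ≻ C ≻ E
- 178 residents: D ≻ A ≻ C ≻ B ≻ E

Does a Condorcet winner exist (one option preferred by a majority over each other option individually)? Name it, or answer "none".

none

Checking pairwise contests:
D beats B 907–759.
E beats D 1042–624.
B beats A 835–831.
D beats C 880–786.
B beats E 923–743.
Every option loses at least one head-to-head, so there is no Condorcet winner.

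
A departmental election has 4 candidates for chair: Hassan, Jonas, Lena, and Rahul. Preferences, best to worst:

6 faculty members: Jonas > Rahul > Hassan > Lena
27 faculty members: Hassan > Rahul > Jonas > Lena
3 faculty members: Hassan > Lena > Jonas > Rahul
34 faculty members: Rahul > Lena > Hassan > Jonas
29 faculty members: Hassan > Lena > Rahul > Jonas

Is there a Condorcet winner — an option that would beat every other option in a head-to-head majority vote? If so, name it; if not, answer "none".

Hassan vs Jonas: 93–6 for Hassan.
Hassan vs Lena: 65–34 for Hassan.
Hassan vs Rahul: 59–40 for Hassan.
Hassan beats every other option head-to-head.

Hassan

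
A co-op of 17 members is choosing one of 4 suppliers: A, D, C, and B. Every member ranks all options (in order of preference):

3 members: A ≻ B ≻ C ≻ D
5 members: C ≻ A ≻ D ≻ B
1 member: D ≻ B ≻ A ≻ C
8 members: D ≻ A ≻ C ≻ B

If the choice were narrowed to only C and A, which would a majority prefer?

Voters preferring C to A: 5; preferring A to C: 12.
A wins the head-to-head.

A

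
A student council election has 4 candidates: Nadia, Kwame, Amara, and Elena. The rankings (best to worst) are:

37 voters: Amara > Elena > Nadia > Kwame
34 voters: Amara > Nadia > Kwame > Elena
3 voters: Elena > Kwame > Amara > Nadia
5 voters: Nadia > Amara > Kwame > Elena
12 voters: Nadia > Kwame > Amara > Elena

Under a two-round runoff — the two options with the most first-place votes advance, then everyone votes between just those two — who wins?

Round 1 first-place votes: Nadia 17, Kwame 0, Amara 71, Elena 3.
Amara and Nadia advance.
Runoff: Amara is preferred to Nadia by 74 voters; Nadia by 17.
Amara wins the runoff.

Amara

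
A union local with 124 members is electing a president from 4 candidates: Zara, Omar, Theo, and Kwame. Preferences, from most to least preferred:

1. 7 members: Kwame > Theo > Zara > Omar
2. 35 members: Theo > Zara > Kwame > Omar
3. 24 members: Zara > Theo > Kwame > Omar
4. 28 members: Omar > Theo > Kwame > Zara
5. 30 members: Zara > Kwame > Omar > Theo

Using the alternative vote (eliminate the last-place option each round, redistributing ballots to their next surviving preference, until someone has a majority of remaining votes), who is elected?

Round 1: Zara 54, Omar 28, Theo 35, Kwame 7. Eliminate Kwame.
Round 2: Zara 54, Omar 28, Theo 42. Eliminate Omar.
Round 3: Zara 54, Theo 70. Theo has a majority.

Theo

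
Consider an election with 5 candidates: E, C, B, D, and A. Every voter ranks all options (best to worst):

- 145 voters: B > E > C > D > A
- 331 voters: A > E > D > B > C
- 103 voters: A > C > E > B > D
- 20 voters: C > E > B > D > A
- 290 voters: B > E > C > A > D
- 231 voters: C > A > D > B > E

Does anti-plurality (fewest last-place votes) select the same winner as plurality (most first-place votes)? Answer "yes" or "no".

Anti-plurality — last-place votes: E 231, C 331, B 0, D 393, A 165. Winner: B.
Plurality — first-place votes: E 0, C 251, B 435, D 0, A 434. Winner: B.
The two methods agree.

yes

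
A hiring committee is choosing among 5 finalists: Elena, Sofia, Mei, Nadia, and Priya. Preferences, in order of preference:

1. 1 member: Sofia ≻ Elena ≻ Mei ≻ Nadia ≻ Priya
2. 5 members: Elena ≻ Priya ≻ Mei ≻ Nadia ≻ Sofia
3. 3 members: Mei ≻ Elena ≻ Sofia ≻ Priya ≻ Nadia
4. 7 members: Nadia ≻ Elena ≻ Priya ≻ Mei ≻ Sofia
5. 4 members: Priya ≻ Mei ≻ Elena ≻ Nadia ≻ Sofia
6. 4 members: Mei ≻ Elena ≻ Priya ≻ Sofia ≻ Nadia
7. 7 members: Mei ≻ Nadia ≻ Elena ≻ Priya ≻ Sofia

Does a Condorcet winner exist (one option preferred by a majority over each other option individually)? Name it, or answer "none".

Checking pairwise contests:
Mei beats Elena 18–13.
Elena beats Sofia 30–1.
Priya beats Mei 16–15.
Elena beats Nadia 17–14.
Elena beats Priya 27–4.
Every option loses at least one head-to-head, so there is no Condorcet winner.

none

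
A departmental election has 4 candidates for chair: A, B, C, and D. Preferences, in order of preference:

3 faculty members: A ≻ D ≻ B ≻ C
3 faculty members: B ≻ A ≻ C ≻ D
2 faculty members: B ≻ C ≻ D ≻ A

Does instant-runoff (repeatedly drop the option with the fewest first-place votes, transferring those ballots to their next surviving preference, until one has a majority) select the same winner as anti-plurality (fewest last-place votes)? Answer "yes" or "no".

Instant-runoff — R1 A 3, B 5, C 0, D 0 (B winner). Winner: B.
Anti-plurality — last-place votes: A 2, B 0, C 3, D 3. Winner: B.
The two methods agree.

yes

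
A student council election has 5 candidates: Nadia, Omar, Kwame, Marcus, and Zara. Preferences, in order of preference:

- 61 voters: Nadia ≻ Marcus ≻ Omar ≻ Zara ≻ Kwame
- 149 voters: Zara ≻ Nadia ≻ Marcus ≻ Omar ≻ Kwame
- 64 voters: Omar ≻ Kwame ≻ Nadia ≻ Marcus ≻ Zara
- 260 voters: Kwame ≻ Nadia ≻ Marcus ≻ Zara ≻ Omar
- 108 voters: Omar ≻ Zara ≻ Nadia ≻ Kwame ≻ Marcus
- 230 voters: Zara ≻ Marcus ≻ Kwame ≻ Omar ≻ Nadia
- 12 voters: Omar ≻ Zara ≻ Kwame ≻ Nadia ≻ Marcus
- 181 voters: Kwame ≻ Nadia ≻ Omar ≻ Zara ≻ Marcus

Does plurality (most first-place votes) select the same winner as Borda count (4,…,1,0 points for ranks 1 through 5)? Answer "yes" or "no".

Plurality — first-place votes: Nadia 61, Omar 184, Kwame 441, Marcus 0, Zara 379. Winner: Kwame.
Borda — scores: Nadia 2370, Omar 1599, Kwame 2548, Marcus 1755, Zara 2378. Winner: Kwame.
The two methods agree.

yes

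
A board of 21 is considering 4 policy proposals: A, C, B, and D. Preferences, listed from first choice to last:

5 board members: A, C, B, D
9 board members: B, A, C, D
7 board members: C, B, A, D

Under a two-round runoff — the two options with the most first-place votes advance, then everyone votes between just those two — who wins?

C

Round 1 first-place votes: A 5, C 7, B 9, D 0.
B and C advance.
Runoff: B is preferred to C by 9 voters; C by 12.
C wins the runoff.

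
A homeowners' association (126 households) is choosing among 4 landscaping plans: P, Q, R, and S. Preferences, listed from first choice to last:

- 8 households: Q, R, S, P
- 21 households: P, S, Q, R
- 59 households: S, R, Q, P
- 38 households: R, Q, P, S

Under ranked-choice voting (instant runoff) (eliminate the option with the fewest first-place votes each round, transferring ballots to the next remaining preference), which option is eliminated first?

Round 1: P 21, Q 8, R 38, S 59. Eliminate Q.

Q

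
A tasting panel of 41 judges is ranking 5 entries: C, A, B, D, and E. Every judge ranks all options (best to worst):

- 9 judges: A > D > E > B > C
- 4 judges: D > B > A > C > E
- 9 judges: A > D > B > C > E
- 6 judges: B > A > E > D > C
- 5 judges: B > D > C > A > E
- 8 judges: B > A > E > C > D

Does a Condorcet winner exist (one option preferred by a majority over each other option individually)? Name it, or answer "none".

Checking pairwise contests:
A beats C 36–5.
B beats A 23–18.
D beats B 22–19.
A beats D 32–9.
A beats E 41–0.
Every option loses at least one head-to-head, so there is no Condorcet winner.

none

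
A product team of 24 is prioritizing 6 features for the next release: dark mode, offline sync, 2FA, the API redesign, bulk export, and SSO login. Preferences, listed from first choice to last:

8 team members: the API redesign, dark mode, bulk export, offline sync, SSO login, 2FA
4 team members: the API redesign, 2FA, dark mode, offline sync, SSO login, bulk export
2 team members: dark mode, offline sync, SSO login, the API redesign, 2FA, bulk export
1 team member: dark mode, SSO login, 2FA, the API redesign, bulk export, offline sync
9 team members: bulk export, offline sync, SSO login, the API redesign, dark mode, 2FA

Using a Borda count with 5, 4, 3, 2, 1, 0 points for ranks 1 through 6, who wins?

dark mode: 8·4 + 4·3 + 2·5 + 1·5 + 9·1 = 68
offline sync: 8·2 + 4·2 + 2·4 + 1·0 + 9·4 = 68
2FA: 8·0 + 4·4 + 2·1 + 1·3 + 9·0 = 21
the API redesign: 8·5 + 4·5 + 2·2 + 1·2 + 9·2 = 84
bulk export: 8·3 + 4·0 + 2·0 + 1·1 + 9·5 = 70
SSO login: 8·1 + 4·1 + 2·3 + 1·4 + 9·3 = 49
the API redesign has the highest Borda score (84).

the API redesign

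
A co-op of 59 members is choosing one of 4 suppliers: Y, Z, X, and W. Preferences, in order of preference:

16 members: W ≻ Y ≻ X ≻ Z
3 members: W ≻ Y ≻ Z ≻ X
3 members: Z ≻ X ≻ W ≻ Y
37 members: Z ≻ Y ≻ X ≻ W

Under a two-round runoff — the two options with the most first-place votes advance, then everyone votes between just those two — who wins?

Round 1 first-place votes: Y 0, Z 40, X 0, W 19.
Z and W advance.
Runoff: Z is preferred to W by 40 voters; W by 19.
Z wins the runoff.

Z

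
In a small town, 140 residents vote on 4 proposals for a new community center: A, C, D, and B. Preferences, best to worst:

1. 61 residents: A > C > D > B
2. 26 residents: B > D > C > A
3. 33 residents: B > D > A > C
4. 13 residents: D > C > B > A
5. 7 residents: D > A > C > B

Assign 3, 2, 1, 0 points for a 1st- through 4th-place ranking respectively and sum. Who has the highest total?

D

A: 61·3 + 26·0 + 33·1 + 13·0 + 7·2 = 230
C: 61·2 + 26·1 + 33·0 + 13·2 + 7·1 = 181
D: 61·1 + 26·2 + 33·2 + 13·3 + 7·3 = 239
B: 61·0 + 26·3 + 33·3 + 13·1 + 7·0 = 190
D has the highest Borda score (239).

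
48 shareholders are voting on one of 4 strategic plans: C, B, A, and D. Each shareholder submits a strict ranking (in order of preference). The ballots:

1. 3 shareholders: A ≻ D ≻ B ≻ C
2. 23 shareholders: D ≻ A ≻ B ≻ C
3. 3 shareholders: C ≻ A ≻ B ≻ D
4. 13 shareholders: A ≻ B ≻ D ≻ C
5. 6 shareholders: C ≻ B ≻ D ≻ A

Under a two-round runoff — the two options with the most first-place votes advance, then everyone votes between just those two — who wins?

Round 1 first-place votes: C 9, B 0, A 16, D 23.
D and A advance.
Runoff: D is preferred to A by 29 voters; A by 19.
D wins the runoff.

D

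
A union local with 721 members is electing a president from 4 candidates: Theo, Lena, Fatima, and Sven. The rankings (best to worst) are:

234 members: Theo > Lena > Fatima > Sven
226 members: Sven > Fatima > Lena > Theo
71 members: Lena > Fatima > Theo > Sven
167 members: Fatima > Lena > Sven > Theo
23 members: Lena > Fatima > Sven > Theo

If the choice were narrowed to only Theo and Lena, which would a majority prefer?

Voters preferring Theo to Lena: 234; preferring Lena to Theo: 487.
Lena wins the head-to-head.

Lena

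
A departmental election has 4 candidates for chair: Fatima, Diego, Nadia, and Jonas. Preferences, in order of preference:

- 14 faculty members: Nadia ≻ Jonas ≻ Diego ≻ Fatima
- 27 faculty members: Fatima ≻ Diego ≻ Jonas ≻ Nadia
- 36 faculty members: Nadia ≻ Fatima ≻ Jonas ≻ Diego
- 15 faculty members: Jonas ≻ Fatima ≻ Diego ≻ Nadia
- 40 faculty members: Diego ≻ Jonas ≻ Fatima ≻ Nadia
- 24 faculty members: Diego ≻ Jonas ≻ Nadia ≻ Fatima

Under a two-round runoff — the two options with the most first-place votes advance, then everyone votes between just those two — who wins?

Round 1 first-place votes: Fatima 27, Diego 64, Nadia 50, Jonas 15.
Diego and Nadia advance.
Runoff: Diego is preferred to Nadia by 106 voters; Nadia by 50.
Diego wins the runoff.

Diego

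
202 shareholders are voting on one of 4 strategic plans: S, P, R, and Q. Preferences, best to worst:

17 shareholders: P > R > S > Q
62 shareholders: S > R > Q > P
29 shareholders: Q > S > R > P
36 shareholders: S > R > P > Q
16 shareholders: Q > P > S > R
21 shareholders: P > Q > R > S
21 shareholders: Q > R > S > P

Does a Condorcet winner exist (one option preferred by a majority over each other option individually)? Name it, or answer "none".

S vs P: 148–54 for S.
S vs R: 143–59 for S.
S vs Q: 115–87 for S.
S beats every other option head-to-head.

S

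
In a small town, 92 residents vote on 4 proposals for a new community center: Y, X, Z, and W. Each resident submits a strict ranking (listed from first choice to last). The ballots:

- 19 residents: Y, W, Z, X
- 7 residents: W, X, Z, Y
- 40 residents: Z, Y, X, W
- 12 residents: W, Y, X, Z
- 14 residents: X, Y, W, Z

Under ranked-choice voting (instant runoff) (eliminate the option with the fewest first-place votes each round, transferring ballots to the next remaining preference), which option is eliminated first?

X

Round 1: Y 19, X 14, Z 40, W 19. Eliminate X.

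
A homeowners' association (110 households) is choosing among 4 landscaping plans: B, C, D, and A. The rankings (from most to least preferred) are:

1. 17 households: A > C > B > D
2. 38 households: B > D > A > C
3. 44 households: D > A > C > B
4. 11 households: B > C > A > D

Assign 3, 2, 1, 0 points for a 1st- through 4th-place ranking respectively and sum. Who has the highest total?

B: 17·1 + 38·3 + 44·0 + 11·3 = 164
C: 17·2 + 38·0 + 44·1 + 11·2 = 100
D: 17·0 + 38·2 + 44·3 + 11·0 = 208
A: 17·3 + 38·1 + 44·2 + 11·1 = 188
D has the highest Borda score (208).

D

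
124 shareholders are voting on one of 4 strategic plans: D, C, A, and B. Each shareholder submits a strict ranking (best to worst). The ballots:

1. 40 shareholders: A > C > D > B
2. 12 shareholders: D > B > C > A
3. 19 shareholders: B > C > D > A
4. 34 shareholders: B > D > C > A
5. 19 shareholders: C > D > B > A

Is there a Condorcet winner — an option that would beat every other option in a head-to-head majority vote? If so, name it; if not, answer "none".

none

Checking pairwise contests:
C beats D 78–46.
B beats C 65–59.
D beats A 84–40.
D beats B 71–53.
Every option loses at least one head-to-head, so there is no Condorcet winner.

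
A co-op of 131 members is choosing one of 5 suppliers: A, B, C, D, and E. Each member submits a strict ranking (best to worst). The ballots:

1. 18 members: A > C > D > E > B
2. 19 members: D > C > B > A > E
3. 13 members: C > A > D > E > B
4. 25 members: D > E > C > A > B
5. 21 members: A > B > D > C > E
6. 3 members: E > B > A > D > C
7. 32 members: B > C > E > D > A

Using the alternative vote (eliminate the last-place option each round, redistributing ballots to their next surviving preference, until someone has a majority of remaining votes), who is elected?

Round 1: A 39, B 32, C 13, D 44, E 3. Eliminate E.
Round 2: A 39, B 35, C 13, D 44. Eliminate C.
Round 3: A 52, B 35, D 44. Eliminate B.
Round 4: A 55, D 76. D has a majority.

D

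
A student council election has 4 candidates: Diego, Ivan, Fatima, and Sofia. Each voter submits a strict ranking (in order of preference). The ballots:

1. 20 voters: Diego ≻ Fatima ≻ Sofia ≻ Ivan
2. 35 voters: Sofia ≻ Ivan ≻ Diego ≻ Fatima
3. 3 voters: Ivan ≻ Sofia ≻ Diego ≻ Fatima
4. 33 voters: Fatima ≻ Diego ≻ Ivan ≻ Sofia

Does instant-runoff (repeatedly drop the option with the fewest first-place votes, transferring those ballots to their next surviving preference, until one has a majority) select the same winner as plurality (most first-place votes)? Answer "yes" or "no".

no

Instant-runoff — R1 Diego 20, Ivan 3, Fatima 33, Sofia 35 (Ivan out); R2 Diego 20, Fatima 33, Sofia 38 (Diego out); R3 Fatima 53, Sofia 38 (Fatima winner). Winner: Fatima.
Plurality — first-place votes: Diego 20, Ivan 3, Fatima 33, Sofia 35. Winner: Sofia.
The two methods disagree.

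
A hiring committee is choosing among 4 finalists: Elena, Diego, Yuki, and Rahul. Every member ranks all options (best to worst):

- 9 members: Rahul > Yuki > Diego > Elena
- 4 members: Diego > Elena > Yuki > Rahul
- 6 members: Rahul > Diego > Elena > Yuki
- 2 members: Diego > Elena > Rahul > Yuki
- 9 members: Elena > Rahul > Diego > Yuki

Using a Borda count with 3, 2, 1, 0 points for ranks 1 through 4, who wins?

Elena: 9·0 + 4·2 + 6·1 + 2·2 + 9·3 = 45
Diego: 9·1 + 4·3 + 6·2 + 2·3 + 9·1 = 48
Yuki: 9·2 + 4·1 + 6·0 + 2·0 + 9·0 = 22
Rahul: 9·3 + 4·0 + 6·3 + 2·1 + 9·2 = 65
Rahul has the highest Borda score (65).

Rahul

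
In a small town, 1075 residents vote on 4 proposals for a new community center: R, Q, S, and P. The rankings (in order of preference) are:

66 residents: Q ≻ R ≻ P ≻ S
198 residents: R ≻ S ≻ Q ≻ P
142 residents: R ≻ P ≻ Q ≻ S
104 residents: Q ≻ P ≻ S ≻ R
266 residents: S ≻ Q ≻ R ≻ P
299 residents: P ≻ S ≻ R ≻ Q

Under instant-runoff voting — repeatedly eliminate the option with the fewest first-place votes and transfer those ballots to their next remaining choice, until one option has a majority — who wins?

R

Round 1: R 340, Q 170, S 266, P 299. Eliminate Q.
Round 2: R 406, S 266, P 403. Eliminate S.
Round 3: R 672, P 403. R has a majority.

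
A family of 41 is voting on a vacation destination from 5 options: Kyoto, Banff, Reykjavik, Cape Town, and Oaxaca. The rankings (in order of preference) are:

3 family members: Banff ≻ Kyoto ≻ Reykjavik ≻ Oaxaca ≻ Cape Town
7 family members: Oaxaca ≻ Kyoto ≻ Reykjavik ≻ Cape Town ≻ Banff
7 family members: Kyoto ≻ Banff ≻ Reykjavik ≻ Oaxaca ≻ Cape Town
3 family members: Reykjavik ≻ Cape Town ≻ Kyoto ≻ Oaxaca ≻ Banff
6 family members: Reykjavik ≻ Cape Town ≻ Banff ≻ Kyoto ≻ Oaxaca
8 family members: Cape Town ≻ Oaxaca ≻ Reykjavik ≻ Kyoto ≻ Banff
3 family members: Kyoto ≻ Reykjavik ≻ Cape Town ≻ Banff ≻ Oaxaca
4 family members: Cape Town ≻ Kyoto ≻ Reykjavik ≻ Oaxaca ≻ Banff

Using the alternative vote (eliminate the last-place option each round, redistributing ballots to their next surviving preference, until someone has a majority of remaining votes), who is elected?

Round 1: Kyoto 10, Banff 3, Reykjavik 9, Cape Town 12, Oaxaca 7. Eliminate Banff.
Round 2: Kyoto 13, Reykjavik 9, Cape Town 12, Oaxaca 7. Eliminate Oaxaca.
Round 3: Kyoto 20, Reykjavik 9, Cape Town 12. Eliminate Reykjavik.
Round 4: Kyoto 20, Cape Town 21. Cape Town has a majority.

Cape Town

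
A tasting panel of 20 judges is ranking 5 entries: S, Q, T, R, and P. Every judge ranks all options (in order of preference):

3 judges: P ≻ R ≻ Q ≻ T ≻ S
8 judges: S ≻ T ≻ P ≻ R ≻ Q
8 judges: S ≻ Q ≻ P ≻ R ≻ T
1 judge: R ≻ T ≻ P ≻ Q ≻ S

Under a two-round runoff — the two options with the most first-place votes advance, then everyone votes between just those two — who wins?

Round 1 first-place votes: S 16, Q 0, T 0, R 1, P 3.
S and P advance.
Runoff: S is preferred to P by 16 voters; P by 4.
S wins the runoff.

S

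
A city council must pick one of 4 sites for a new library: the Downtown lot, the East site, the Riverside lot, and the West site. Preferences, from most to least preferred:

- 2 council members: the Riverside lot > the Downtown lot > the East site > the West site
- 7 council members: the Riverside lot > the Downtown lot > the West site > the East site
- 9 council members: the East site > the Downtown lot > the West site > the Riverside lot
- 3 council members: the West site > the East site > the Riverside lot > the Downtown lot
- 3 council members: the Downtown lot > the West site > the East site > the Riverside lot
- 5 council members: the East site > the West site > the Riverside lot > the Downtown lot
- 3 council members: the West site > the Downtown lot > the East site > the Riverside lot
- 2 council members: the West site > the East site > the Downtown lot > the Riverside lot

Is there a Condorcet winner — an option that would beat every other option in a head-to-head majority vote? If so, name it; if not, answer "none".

Checking pairwise contests:
the East site beats the Downtown lot 19–15.
the West site beats the East site 18–16.
the East site beats the Riverside lot 25–9.
the Downtown lot beats the West site 21–13.
Every option loses at least one head-to-head, so there is no Condorcet winner.

none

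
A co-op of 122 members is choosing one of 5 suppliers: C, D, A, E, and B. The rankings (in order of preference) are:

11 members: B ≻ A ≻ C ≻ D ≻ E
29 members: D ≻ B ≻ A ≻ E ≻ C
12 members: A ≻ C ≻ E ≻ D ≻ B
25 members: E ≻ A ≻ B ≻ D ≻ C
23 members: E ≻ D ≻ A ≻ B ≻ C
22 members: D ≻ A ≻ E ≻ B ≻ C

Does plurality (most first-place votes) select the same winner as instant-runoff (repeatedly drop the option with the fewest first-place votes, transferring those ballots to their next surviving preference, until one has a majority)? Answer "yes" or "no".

yes

Plurality — first-place votes: C 0, D 51, A 12, E 48, B 11. Winner: D.
Instant-runoff — R1 C 0, D 51, A 12, E 48, B 11 (C out); R2 D 51, A 12, E 48, B 11 (B out); R3 D 51, A 23, E 48 (A out); R4 D 62, E 60 (D winner). Winner: D.
The two methods agree.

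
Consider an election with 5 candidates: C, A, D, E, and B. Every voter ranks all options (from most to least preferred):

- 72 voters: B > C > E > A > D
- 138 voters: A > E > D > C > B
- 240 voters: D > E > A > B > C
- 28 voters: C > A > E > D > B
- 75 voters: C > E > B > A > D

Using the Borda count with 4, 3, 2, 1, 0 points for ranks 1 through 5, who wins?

C: 72·3 + 138·1 + 240·0 + 28·4 + 75·4 = 766
A: 72·1 + 138·4 + 240·2 + 28·3 + 75·1 = 1263
D: 72·0 + 138·2 + 240·4 + 28·1 + 75·0 = 1264
E: 72·2 + 138·3 + 240·3 + 28·2 + 75·3 = 1559
B: 72·4 + 138·0 + 240·1 + 28·0 + 75·2 = 678
E has the highest Borda score (1559).

E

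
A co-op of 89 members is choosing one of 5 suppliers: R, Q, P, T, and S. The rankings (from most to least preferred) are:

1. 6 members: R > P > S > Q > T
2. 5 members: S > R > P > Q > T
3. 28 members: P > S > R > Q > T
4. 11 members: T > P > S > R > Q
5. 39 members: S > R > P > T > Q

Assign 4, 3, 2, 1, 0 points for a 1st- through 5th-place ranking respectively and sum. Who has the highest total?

S

R: 6·4 + 5·3 + 28·2 + 11·1 + 39·3 = 223
Q: 6·1 + 5·1 + 28·1 + 11·0 + 39·0 = 39
P: 6·3 + 5·2 + 28·4 + 11·3 + 39·2 = 251
T: 6·0 + 5·0 + 28·0 + 11·4 + 39·1 = 83
S: 6·2 + 5·4 + 28·3 + 11·2 + 39·4 = 294
S has the highest Borda score (294).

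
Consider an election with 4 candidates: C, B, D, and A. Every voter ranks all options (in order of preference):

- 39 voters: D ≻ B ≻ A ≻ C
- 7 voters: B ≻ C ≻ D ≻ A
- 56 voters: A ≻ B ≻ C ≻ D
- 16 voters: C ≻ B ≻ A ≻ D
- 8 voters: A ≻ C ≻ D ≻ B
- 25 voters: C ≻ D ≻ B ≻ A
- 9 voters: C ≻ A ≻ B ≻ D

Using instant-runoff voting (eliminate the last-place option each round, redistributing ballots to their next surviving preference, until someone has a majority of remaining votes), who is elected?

A

Round 1: C 50, B 7, D 39, A 64. Eliminate B.
Round 2: C 57, D 39, A 64. Eliminate D.
Round 3: C 57, A 103. A has a majority.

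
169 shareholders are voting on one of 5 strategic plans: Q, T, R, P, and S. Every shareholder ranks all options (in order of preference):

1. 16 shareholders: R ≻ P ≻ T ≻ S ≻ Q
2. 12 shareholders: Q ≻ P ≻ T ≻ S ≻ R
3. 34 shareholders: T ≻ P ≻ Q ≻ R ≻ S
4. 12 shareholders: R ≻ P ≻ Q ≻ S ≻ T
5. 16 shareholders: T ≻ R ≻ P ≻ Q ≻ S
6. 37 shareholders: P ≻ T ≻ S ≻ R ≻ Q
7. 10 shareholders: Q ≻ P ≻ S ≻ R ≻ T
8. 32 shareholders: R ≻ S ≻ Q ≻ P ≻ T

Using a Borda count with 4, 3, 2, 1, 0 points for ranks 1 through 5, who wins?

Q: 16·0 + 12·4 + 34·2 + 12·2 + 16·1 + 37·0 + 10·4 + 32·2 = 260
T: 16·2 + 12·2 + 34·4 + 12·0 + 16·4 + 37·3 + 10·0 + 32·0 = 367
R: 16·4 + 12·0 + 34·1 + 12·4 + 16·3 + 37·1 + 10·1 + 32·4 = 369
P: 16·3 + 12·3 + 34·3 + 12·3 + 16·2 + 37·4 + 10·3 + 32·1 = 464
S: 16·1 + 12·1 + 34·0 + 12·1 + 16·0 + 37·2 + 10·2 + 32·3 = 230
P has the highest Borda score (464).

P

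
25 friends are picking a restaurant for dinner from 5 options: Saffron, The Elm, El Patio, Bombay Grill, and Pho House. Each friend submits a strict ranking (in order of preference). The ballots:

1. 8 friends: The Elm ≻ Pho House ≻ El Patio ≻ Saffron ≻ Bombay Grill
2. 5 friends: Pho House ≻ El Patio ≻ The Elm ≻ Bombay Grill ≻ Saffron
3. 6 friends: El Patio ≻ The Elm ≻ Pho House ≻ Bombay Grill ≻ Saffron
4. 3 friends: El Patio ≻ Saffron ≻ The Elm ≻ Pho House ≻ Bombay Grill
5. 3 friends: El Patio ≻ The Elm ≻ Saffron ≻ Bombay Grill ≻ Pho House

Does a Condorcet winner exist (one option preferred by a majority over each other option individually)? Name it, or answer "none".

none

Checking pairwise contests:
The Elm beats Saffron 22–3.
El Patio beats The Elm 17–8.
Pho House beats El Patio 13–12.
Saffron beats Bombay Grill 14–11.
The Elm beats Pho House 20–5.
Every option loses at least one head-to-head, so there is no Condorcet winner.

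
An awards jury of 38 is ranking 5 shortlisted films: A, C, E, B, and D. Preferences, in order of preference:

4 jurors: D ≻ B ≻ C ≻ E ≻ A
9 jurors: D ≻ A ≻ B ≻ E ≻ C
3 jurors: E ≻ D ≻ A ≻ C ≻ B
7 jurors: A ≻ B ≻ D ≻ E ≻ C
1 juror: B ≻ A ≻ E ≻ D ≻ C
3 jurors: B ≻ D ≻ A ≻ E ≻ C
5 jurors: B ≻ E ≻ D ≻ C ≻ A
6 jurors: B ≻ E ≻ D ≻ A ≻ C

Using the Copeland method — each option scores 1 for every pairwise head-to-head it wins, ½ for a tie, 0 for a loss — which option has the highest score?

A: beats C and E; ties B; loses to D → score 2.5.
C: loses to A, E, B, and D → score 0.
E: beats C; loses to A, B, and D → score 1.
B: beats C, E, and D; ties A → score 3.5.
D: beats A, C, and E; loses to B → score 3.
B has the best pairwise record.

B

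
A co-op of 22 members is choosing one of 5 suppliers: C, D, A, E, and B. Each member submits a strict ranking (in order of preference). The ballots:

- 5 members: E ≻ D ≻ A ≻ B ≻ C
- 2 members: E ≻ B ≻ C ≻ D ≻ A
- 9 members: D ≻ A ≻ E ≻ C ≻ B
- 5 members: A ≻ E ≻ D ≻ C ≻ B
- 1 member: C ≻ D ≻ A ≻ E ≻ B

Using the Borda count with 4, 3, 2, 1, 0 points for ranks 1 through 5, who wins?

C: 5·0 + 2·2 + 9·1 + 5·1 + 1·4 = 22
D: 5·3 + 2·1 + 9·4 + 5·2 + 1·3 = 66
A: 5·2 + 2·0 + 9·3 + 5·4 + 1·2 = 59
E: 5·4 + 2·4 + 9·2 + 5·3 + 1·1 = 62
B: 5·1 + 2·3 + 9·0 + 5·0 + 1·0 = 11
D has the highest Borda score (66).

D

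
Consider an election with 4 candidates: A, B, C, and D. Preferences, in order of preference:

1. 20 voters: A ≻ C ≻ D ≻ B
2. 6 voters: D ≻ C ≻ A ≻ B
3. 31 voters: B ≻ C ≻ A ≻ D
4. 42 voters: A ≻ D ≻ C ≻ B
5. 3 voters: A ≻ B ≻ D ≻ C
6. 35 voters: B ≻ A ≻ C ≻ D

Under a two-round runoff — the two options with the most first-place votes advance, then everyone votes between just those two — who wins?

Round 1 first-place votes: A 65, B 66, C 0, D 6.
B and A advance.
Runoff: B is preferred to A by 66 voters; A by 71.
A wins the runoff.

A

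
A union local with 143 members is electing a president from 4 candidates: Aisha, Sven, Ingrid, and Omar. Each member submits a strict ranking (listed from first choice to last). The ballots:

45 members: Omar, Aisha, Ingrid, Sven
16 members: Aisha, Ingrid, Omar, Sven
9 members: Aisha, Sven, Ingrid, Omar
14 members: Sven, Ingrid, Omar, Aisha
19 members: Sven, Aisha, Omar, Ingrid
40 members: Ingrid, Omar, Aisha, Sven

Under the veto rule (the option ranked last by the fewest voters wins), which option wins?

Last-place votes: Aisha 14, Sven 101, Ingrid 19, Omar 9.
Omar is ranked last by the fewest voters, so Omar wins.

Omar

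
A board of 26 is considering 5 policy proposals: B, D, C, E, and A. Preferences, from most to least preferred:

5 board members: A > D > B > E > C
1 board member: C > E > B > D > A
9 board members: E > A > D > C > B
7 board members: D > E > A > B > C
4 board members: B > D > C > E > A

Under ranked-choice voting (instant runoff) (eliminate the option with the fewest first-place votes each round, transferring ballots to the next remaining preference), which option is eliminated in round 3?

A

Round 1: B 4, D 7, C 1, E 9, A 5. Eliminate C.
Round 2: B 4, D 7, E 10, A 5. Eliminate B.
Round 3: D 11, E 10, A 5. Eliminate A.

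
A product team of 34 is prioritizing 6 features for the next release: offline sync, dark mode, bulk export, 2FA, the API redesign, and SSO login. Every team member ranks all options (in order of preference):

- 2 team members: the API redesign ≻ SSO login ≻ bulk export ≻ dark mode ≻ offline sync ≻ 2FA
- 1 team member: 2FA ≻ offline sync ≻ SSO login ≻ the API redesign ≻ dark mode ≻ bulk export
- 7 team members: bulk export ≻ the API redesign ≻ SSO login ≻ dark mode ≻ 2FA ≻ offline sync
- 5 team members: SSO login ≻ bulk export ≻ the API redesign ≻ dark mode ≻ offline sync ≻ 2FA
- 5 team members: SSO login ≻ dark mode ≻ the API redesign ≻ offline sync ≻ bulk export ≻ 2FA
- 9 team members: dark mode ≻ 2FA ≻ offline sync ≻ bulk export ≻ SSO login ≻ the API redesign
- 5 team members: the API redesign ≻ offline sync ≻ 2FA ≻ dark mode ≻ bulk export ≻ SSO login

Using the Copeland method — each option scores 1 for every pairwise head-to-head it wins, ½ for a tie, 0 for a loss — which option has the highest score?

offline sync: beats bulk export; ties 2FA; loses to dark mode, the API redesign, and SSO login → score 1.5.
dark mode: beats offline sync, bulk export, and 2FA; loses to the API redesign and SSO login → score 3.
bulk export: beats 2FA, the API redesign, and SSO login; loses to offline sync and dark mode → score 3.
2FA: ties offline sync; loses to dark mode, bulk export, the API redesign, and SSO login → score 0.5.
the API redesign: beats offline sync, dark mode, and 2FA; loses to bulk export and SSO login → score 3.
SSO login: beats offline sync, dark mode, 2FA, and the API redesign; loses to bulk export → score 4.
SSO login has the best pairwise record.

SSO login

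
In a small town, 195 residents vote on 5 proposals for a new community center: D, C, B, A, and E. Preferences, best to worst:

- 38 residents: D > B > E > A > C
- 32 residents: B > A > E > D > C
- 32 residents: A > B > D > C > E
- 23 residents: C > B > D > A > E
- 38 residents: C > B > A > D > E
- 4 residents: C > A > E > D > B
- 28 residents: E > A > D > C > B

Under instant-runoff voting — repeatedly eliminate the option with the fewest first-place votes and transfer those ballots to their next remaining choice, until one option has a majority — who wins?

Round 1: D 38, C 65, B 32, A 32, E 28. Eliminate E.
Round 2: D 38, C 65, B 32, A 60. Eliminate B.
Round 3: D 38, C 65, A 92. Eliminate D.
Round 4: C 65, A 130. A has a majority.

A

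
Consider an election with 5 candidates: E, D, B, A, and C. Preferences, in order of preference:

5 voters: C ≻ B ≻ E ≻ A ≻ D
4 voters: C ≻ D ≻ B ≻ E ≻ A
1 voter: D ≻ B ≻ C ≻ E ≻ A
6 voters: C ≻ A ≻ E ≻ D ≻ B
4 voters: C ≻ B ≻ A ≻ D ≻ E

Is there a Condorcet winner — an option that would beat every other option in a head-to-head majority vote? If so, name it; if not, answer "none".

C

C vs E: 20–0 for C.
C vs D: 19–1 for C.
C vs B: 19–1 for C.
C vs A: 20–0 for C.
C beats every other option head-to-head.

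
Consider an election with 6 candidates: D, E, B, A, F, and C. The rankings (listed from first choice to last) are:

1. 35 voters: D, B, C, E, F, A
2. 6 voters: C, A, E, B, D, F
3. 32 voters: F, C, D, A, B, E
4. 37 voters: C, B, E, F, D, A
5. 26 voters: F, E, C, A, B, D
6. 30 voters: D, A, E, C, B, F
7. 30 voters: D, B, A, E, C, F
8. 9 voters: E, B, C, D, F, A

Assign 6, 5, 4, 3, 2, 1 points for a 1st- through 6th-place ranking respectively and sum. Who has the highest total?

C

D: 35·6 + 6·2 + 32·4 + 37·2 + 26·1 + 30·6 + 30·6 + 9·3 = 837
E: 35·3 + 6·4 + 32·1 + 37·4 + 26·5 + 30·4 + 30·3 + 9·6 = 703
B: 35·5 + 6·3 + 32·2 + 37·5 + 26·2 + 30·2 + 30·5 + 9·5 = 749
A: 35·1 + 6·5 + 32·3 + 37·1 + 26·3 + 30·5 + 30·4 + 9·1 = 555
F: 35·2 + 6·1 + 32·6 + 37·3 + 26·6 + 30·1 + 30·1 + 9·2 = 613
C: 35·4 + 6·6 + 32·5 + 37·6 + 26·4 + 30·3 + 30·2 + 9·4 = 848
C has the highest Borda score (848).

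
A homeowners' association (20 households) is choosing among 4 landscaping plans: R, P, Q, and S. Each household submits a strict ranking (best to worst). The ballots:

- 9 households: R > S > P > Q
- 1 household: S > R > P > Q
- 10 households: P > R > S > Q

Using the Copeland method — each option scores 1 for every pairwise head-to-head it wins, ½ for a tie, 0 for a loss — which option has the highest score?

R

R: beats Q and S; ties P → score 2.5.
P: beats Q; ties R and S → score 2.
Q: loses to R, P, and S → score 0.
S: beats Q; ties P; loses to R → score 1.5.
R has the best pairwise record.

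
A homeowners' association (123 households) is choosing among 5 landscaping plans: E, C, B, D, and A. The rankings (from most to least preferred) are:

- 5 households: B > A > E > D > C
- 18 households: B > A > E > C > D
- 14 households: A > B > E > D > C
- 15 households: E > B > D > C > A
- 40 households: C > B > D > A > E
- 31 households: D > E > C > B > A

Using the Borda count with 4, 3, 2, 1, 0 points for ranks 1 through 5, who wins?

E: 5·2 + 18·2 + 14·2 + 15·4 + 40·0 + 31·3 = 227
C: 5·0 + 18·1 + 14·0 + 15·1 + 40·4 + 31·2 = 255
B: 5·4 + 18·4 + 14·3 + 15·3 + 40·3 + 31·1 = 330
D: 5·1 + 18·0 + 14·1 + 15·2 + 40·2 + 31·4 = 253
A: 5·3 + 18·3 + 14·4 + 15·0 + 40·1 + 31·0 = 165
B has the highest Borda score (330).

B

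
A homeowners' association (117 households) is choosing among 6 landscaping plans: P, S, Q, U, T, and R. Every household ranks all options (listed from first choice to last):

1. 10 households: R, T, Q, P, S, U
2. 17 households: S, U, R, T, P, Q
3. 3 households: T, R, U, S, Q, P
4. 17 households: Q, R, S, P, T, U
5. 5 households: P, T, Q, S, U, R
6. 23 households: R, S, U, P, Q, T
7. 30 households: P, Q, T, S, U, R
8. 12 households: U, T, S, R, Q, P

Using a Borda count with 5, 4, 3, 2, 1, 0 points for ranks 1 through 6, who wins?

P: 10·2 + 17·1 + 3·0 + 17·2 + 5·5 + 23·2 + 30·5 + 12·0 = 292
S: 10·1 + 17·5 + 3·2 + 17·3 + 5·2 + 23·4 + 30·2 + 12·3 = 350
Q: 10·3 + 17·0 + 3·1 + 17·5 + 5·3 + 23·1 + 30·4 + 12·1 = 288
U: 10·0 + 17·4 + 3·3 + 17·0 + 5·1 + 23·3 + 30·1 + 12·5 = 241
T: 10·4 + 17·2 + 3·5 + 17·1 + 5·4 + 23·0 + 30·3 + 12·4 = 264
R: 10·5 + 17·3 + 3·4 + 17·4 + 5·0 + 23·5 + 30·0 + 12·2 = 320
S has the highest Borda score (350).

S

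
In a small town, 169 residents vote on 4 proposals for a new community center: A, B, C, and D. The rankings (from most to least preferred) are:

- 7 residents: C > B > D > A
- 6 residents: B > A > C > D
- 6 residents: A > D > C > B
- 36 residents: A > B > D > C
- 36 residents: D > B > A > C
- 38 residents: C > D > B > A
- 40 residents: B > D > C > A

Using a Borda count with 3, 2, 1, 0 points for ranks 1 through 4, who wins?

A: 7·0 + 6·2 + 6·3 + 36·3 + 36·1 + 38·0 + 40·0 = 174
B: 7·2 + 6·3 + 6·0 + 36·2 + 36·2 + 38·1 + 40·3 = 334
C: 7·3 + 6·1 + 6·1 + 36·0 + 36·0 + 38·3 + 40·1 = 187
D: 7·1 + 6·0 + 6·2 + 36·1 + 36·3 + 38·2 + 40·2 = 319
B has the highest Borda score (334).

B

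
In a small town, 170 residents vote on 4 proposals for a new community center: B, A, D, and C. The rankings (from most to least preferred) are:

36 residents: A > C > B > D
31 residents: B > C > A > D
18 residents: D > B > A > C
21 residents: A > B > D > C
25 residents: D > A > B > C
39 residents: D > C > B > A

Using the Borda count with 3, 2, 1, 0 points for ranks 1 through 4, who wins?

B: 36·1 + 31·3 + 18·2 + 21·2 + 25·1 + 39·1 = 271
A: 36·3 + 31·1 + 18·1 + 21·3 + 25·2 + 39·0 = 270
D: 36·0 + 31·0 + 18·3 + 21·1 + 25·3 + 39·3 = 267
C: 36·2 + 31·2 + 18·0 + 21·0 + 25·0 + 39·2 = 212
B has the highest Borda score (271).

B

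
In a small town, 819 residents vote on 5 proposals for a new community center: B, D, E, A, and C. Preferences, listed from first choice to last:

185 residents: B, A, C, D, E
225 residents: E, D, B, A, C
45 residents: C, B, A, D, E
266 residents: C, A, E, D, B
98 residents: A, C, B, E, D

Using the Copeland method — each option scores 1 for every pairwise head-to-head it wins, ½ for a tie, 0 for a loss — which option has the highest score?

B: beats A and C; loses to D and E → score 2.
D: beats B; loses to E, A, and C → score 1.
E: beats B and D; loses to A and C → score 2.
A: beats D, E, and C; loses to B → score 3.
C: beats D and E; loses to B and A → score 2.
A has the best pairwise record.

A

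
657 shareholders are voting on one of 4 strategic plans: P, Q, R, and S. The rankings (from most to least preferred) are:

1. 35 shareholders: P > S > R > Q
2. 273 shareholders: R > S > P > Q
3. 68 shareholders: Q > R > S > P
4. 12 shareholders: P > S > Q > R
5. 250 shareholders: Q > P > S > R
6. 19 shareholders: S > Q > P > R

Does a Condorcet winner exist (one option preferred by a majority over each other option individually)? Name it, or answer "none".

none

Checking pairwise contests:
Q beats P 337–320.
S beats Q 339–318.
Q beats R 349–308.
R beats S 341–316.
Every option loses at least one head-to-head, so there is no Condorcet winner.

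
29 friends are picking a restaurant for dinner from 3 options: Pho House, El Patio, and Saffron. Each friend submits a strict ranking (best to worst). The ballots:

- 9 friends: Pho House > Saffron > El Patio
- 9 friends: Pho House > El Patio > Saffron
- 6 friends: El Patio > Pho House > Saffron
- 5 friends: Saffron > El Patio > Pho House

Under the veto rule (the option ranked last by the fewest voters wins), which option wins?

Pho House

Last-place votes: Pho House 5, El Patio 9, Saffron 15.
Pho House is ranked last by the fewest voters, so Pho House wins.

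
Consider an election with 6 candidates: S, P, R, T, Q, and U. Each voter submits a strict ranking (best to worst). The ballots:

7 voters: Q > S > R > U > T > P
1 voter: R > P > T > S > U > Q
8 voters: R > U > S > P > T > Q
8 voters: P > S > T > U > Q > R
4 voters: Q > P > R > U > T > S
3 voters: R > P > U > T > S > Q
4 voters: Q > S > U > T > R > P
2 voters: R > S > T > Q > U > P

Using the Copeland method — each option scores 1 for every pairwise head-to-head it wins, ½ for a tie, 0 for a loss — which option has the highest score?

S

S: beats P, R, T, Q, and U → score 5.
P: beats T and Q; loses to S, R, and U → score 2.
R: beats P, T, and U; loses to S and Q → score 3.
T: beats Q; loses to S, P, R, and U → score 1.
Q: beats R; loses to S, P, T, and U → score 1.
U: beats P, T, and Q; loses to S and R → score 3.
S has the best pairwise record.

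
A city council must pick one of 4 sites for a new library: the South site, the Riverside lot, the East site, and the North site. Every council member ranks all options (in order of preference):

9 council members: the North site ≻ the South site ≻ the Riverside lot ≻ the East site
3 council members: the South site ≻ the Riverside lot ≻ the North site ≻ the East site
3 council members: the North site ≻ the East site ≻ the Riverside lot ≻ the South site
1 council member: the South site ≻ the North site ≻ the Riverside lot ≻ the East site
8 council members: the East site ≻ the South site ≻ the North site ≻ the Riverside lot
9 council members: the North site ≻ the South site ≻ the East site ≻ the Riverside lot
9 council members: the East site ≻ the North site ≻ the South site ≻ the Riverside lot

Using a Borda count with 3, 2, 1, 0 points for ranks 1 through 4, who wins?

the South site: 9·2 + 3·3 + 3·0 + 1·3 + 8·2 + 9·2 + 9·1 = 73
the Riverside lot: 9·1 + 3·2 + 3·1 + 1·1 + 8·0 + 9·0 + 9·0 = 19
the East site: 9·0 + 3·0 + 3·2 + 1·0 + 8·3 + 9·1 + 9·3 = 66
the North site: 9·3 + 3·1 + 3·3 + 1·2 + 8·1 + 9·3 + 9·2 = 94
the North site has the highest Borda score (94).

the North site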